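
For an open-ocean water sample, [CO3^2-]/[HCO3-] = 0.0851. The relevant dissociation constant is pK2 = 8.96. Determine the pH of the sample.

From K2 = [H⁺][CO3^2-]/[HCO3-]:  pH = pK2 + log₁₀([CO3^2-]/[HCO3-])
log₁₀(0.0851) = -1.070
pH = 8.96 + (-1.070) = 7.89

pH = 7.89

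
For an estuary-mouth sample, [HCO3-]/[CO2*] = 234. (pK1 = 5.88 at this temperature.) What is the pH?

pH = 8.25

From K1 = [H⁺][HCO3-]/[CO2*]:  pH = pK1 + log₁₀([HCO3-]/[CO2*])
log₁₀(234) = +2.369
pH = 5.88 + (+2.369) = 8.25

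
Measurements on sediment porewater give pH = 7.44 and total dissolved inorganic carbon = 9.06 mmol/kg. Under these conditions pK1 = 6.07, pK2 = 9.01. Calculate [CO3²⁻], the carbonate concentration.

[CO3²⁻] = 0.228 mmol/kg

α₂ = 1 / (1 + [H⁺]/K2 + [H⁺]²/(K1K2)) = 1 / (1 + 10^+1.57 + 10^+0.20)
   = 1 / (1 + 37.154 + 1.5849) = 1/39.738 = 0.02516
[CO3²⁻] = α₂ × DIC = 0.02516 × 9.06 = 0.228 mmol/kg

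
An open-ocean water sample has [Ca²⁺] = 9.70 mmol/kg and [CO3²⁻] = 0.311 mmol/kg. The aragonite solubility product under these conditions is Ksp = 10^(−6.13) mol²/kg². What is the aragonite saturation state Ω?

Ω = 4.07

Ksp = 10^(−6.13) = 7.413×10^-7
Ω = [Ca²⁺][CO3²⁻]/Ksp = (9.70×10^-3)(0.311×10^-3) / 7.413×10^-7 = 4.07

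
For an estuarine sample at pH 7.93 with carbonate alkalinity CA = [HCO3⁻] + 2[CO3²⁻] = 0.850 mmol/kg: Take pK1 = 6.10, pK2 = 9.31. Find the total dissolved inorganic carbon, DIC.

CA = [HCO3⁻] + 2[CO3²⁻] = (α₁ + 2α₂)·DIC
At pH 7.93: [H⁺]/K1 = 10^-1.83 = 0.014791, K2/[H⁺] = 10^-1.38 = 0.041687
α₁ = 1/(1 + 0.014791 + 0.041687) = 1/1.0565 = 0.9465; α₂ = α₁·K2/[H⁺] = 0.03946
α₁ + 2α₂ = 1.0255
DIC = CA / (α₁ + 2α₂) = 0.850 / 1.0255 = 0.829 mmol/kg

DIC = 0.829 mmol/kg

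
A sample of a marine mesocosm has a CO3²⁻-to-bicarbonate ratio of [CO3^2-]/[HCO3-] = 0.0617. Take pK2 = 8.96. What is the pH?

pH = 7.75

From K2 = [H⁺][CO3^2-]/[HCO3-]:  pH = pK2 + log₁₀([CO3^2-]/[HCO3-])
log₁₀(0.0617) = -1.210
pH = 8.96 + (-1.210) = 7.75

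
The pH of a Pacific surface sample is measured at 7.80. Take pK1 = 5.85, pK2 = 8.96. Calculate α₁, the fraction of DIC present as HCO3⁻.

α₁ = 0.926

α₁ = 1 / (1 + [H⁺]/K1 + K2/[H⁺]) = 1 / (1 + 10^-1.95 + 10^-1.16)
   = 1 / (1 + 0.011220 + 0.069183) = 1/1.0804 = 0.9256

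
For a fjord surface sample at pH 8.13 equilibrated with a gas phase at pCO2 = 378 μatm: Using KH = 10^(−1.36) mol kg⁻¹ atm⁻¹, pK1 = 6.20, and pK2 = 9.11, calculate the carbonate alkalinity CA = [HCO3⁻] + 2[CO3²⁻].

[CO2*] = KH · pCO2 = 10^(−1.36) × 378×10^-6 = 1.650×10^-5 mol/kg
α₀ = 1/(1 + K1/[H⁺] + K1K2/[H⁺]²) = 1/(1 + 10^+1.93 + 10^+0.95) = 0.01052
DIC = [CO2*]/α₀ = 1.650×10^-5 / 0.01052 = 1.568 mmol/kg
CA = (α₁ + 2α₂)·DIC = (0.8957 + 2×0.09379) × 1.568 = 1.70 mmol/kg

CA = 1.70 mmol/kg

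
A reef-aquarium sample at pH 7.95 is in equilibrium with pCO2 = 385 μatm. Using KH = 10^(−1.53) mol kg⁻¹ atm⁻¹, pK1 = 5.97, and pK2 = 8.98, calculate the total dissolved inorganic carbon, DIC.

DIC = 1.20 mmol/kg

[CO2*] = KH · pCO2 = 10^(−1.53) × 385×10^-6 = 1.136×10^-5 mol/kg
α₀ = 1/(1 + K1/[H⁺] + K1K2/[H⁺]²) = 1/(1 + 10^+1.98 + 10^+0.95) = 0.009487
DIC = [CO2*]/α₀ = 1.136×10^-5 / 0.009487 = 1.20 mmol/kg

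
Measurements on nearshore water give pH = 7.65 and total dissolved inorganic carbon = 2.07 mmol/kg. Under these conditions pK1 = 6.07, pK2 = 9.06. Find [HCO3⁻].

[HCO3⁻] = 1.94 mmol/kg

α₁ = 1 / (1 + [H⁺]/K1 + K2/[H⁺]) = 1 / (1 + 10^-1.58 + 10^-1.41)
   = 1 / (1 + 0.026303 + 0.038905) = 1/1.0652 = 0.9388
[HCO3⁻] = α₁ × DIC = 0.9388 × 2.07 = 1.94 mmol/kg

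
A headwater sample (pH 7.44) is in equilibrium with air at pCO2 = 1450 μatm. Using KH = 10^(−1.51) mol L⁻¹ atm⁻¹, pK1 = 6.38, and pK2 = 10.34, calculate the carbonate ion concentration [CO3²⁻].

[CO3²⁻] = 0.648 μmol/L

[CO2*] = KH · pCO2 = 10^(−1.51) × 1450×10^-6 = 4.481×10^-5 mol/L
α₀ = 1/(1 + K1/[H⁺] + K1K2/[H⁺]²) = 1/(1 + 10^+1.06 + 10^-1.84) = 0.08003
DIC = [CO2*]/α₀ = 4.481×10^-5 / 0.08003 = 0.5599 mmol/L
[CO3²⁻] = α₂·DIC; α₂ = 0.001157, so [CO3²⁻] = 0.001157 × 0.5599 = 0.000648 mmol/L = 0.648 μmol/L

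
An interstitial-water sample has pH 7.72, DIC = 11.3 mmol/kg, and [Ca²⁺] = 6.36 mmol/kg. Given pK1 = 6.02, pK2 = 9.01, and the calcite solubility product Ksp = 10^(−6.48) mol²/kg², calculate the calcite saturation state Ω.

Ω = 10.4

α₂ = 1 / (1 + [H⁺]/K2 + [H⁺]²/(K1K2)) = 1 / (1 + 10^+1.29 + 10^-0.41)
   = 1 / (1 + 19.498 + 0.38905) = 1/20.887 = 0.04788
[CO3²⁻] = α₂ × DIC = 0.04788 × 11.3 = 0.5410 mmol/kg
Ksp = 10^(−6.48) = 3.311×10^-7
Ω = [Ca²⁺][CO3²⁻]/Ksp = (6.36×10^-3)(5.410×10^-4) / 3.311×10^-7 = 10.4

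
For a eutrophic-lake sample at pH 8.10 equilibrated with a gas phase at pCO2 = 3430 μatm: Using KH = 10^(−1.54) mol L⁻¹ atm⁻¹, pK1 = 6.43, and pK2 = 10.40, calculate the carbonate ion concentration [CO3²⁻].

[CO3²⁻] = 0.0232 mmol/L

[CO2*] = KH · pCO2 = 10^(−1.54) × 3430×10^-6 = 9.892×10^-5 mol/L
α₀ = 1/(1 + K1/[H⁺] + K1K2/[H⁺]²) = 1/(1 + 10^+1.67 + 10^-0.63) = 0.02083
DIC = [CO2*]/α₀ = 9.892×10^-5 / 0.02083 = 4.749 mmol/L
[CO3²⁻] = α₂·DIC; α₂ = 0.004883, so [CO3²⁻] = 0.004883 × 4.749 = 0.0232 mmol/L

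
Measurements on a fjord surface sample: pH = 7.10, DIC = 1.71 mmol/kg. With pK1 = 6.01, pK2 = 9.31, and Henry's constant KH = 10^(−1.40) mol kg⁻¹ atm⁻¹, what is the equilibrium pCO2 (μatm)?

pCO2 = 3210 μatm

α₀ = 1 / (1 + K1/[H⁺] + K1K2/[H⁺]²) = 1 / (1 + 10^+1.09 + 10^-1.12)
   = 1 / (1 + 12.303 + 0.075858) = 1/13.379 = 0.07475
[CO2*] = α₀ × DIC = 0.07475 × 1.71 = 0.1278 mmol/kg
pCO2 = [CO2*]/KH = 1.278×10^-4 / 3.981×10^-2 = 3210 μatm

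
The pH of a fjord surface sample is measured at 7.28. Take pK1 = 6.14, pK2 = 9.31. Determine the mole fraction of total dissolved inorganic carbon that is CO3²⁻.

α₂ = 1 / (1 + [H⁺]/K2 + [H⁺]²/(K1K2)) = 1 / (1 + 10^+2.03 + 10^+0.89)
   = 1 / (1 + 107.15 + 7.7625) = 1/115.91 = 0.008627

α₂ = 0.00863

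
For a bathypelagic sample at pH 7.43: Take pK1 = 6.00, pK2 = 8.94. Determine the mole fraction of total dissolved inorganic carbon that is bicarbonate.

α₁ = 0.936

α₁ = 1 / (1 + [H⁺]/K1 + K2/[H⁺]) = 1 / (1 + 10^-1.43 + 10^-1.51)
   = 1 / (1 + 0.037154 + 0.030903) = 1/1.0681 = 0.9363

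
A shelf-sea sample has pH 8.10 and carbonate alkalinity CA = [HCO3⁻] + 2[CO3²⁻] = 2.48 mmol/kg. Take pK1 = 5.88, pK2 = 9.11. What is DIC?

DIC = 2.29 mmol/kg

CA = [HCO3⁻] + 2[CO3²⁻] = (α₁ + 2α₂)·DIC
At pH 8.10: [H⁺]/K1 = 10^-2.22 = 0.0060256, K2/[H⁺] = 10^-1.01 = 0.097724
α₁ = 1/(1 + 0.0060256 + 0.097724) = 1/1.1037 = 0.9060; α₂ = α₁·K2/[H⁺] = 0.08854
α₁ + 2α₂ = 1.0831
DIC = CA / (α₁ + 2α₂) = 2.48 / 1.0831 = 2.29 mmol/kg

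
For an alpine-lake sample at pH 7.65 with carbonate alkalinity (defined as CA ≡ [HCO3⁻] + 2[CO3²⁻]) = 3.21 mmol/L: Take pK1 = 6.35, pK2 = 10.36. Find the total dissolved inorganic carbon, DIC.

CA = [HCO3⁻] + 2[CO3²⁻] = (α₁ + 2α₂)·DIC
At pH 7.65: [H⁺]/K1 = 10^-1.30 = 0.050119, K2/[H⁺] = 10^-2.71 = 0.0019498
α₁ = 1/(1 + 0.050119 + 0.0019498) = 1/1.0521 = 0.9505; α₂ = α₁·K2/[H⁺] = 0.001853
α₁ + 2α₂ = 0.9542
DIC = CA / (α₁ + 2α₂) = 3.21 / 0.9542 = 3.36 mmol/L

DIC = 3.36 mmol/L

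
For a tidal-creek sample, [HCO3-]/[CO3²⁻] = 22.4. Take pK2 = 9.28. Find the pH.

pH = 7.93

From K2 = [H⁺][CO3²⁻]/[HCO3-]:  pH = pK2 − log₁₀([HCO3-]/[CO3²⁻])
log₁₀(22.4) = +1.350
pH = 9.28 − (+1.350) = 7.93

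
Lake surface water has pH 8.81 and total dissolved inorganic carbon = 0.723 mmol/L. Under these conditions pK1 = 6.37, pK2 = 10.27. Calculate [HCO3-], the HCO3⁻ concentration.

α₁ = 1 / (1 + [H⁺]/K1 + K2/[H⁺]) = 1 / (1 + 10^-2.44 + 10^-1.46)
   = 1 / (1 + 0.0036308 + 0.034674) = 1/1.0383 = 0.9631
[HCO3⁻] = α₁ × DIC = 0.9631 × 0.723 = 0.696 mmol/L

[HCO3⁻] = 0.696 mmol/L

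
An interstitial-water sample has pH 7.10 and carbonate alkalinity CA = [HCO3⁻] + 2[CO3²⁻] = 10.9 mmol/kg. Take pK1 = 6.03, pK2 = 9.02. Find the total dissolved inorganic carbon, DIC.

DIC = 11.7 mmol/kg

CA = [HCO3⁻] + 2[CO3²⁻] = (α₁ + 2α₂)·DIC
At pH 7.10: [H⁺]/K1 = 10^-1.07 = 0.085114, K2/[H⁺] = 10^-1.92 = 0.012023
α₁ = 1/(1 + 0.085114 + 0.012023) = 1/1.0971 = 0.9115; α₂ = α₁·K2/[H⁺] = 0.01096
α₁ + 2α₂ = 0.9334
DIC = CA / (α₁ + 2α₂) = 10.9 / 0.9334 = 11.7 mmol/kg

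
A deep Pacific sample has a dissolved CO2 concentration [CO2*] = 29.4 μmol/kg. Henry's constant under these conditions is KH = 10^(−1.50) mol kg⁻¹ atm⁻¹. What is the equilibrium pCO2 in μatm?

KH = 10^(−1.50) = 3.162×10^-2 mol kg⁻¹ atm⁻¹
pCO2 = [CO2*]/KH = 29.4×10^-6 / 3.162×10^-2 = 9.30×10^-4 atm = 930 μatm

pCO2 = 930 μatm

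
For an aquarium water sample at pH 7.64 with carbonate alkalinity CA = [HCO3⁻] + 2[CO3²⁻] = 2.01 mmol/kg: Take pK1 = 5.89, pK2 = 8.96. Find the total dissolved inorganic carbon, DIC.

CA = [HCO3⁻] + 2[CO3²⁻] = (α₁ + 2α₂)·DIC
At pH 7.64: [H⁺]/K1 = 10^-1.75 = 0.017783, K2/[H⁺] = 10^-1.32 = 0.047863
α₁ = 1/(1 + 0.017783 + 0.047863) = 1/1.0656 = 0.9384; α₂ = α₁·K2/[H⁺] = 0.04491
α₁ + 2α₂ = 1.0282
DIC = CA / (α₁ + 2α₂) = 2.01 / 1.0282 = 1.95 mmol/kg

DIC = 1.95 mmol/kg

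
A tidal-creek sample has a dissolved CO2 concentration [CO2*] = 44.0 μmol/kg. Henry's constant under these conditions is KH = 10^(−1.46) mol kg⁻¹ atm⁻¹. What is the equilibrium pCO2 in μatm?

KH = 10^(−1.46) = 3.467×10^-2 mol kg⁻¹ atm⁻¹
pCO2 = [CO2*]/KH = 44.0×10^-6 / 3.467×10^-2 = 1.27×10^-3 atm = 1270 μatm

pCO2 = 1270 μatm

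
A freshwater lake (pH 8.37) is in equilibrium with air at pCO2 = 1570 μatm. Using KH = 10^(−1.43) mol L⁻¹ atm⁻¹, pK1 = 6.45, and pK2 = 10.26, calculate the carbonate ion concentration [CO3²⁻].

[CO2*] = KH · pCO2 = 10^(−1.43) × 1570×10^-6 = 5.833×10^-5 mol/L
α₀ = 1/(1 + K1/[H⁺] + K1K2/[H⁺]²) = 1/(1 + 10^+1.92 + 10^+0.03) = 0.01173
DIC = [CO2*]/α₀ = 5.833×10^-5 / 0.01173 = 4.973 mmol/L
[CO3²⁻] = α₂·DIC; α₂ = 0.01257, so [CO3²⁻] = 0.01257 × 4.973 = 0.0625 mmol/L

[CO3²⁻] = 0.0625 mmol/L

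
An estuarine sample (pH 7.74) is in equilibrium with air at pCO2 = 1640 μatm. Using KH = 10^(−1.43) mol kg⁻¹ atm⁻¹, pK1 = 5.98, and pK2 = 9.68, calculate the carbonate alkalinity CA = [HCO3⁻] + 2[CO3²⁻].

CA = 3.59 mmol/kg

[CO2*] = KH · pCO2 = 10^(−1.43) × 1640×10^-6 = 6.093×10^-5 mol/kg
α₀ = 1/(1 + K1/[H⁺] + K1K2/[H⁺]²) = 1/(1 + 10^+1.76 + 10^-0.18) = 0.01689
DIC = [CO2*]/α₀ = 6.093×10^-5 / 0.01689 = 3.607 mmol/kg
CA = (α₁ + 2α₂)·DIC = (0.9719 + 2×0.01116) × 3.607 = 3.59 mmol/kg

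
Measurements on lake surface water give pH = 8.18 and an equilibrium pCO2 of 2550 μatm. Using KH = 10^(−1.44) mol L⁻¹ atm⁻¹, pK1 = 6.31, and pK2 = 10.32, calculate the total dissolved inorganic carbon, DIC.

DIC = 7.01 mmol/L

[CO2*] = KH · pCO2 = 10^(−1.44) × 2550×10^-6 = 9.258×10^-5 mol/L
α₀ = 1/(1 + K1/[H⁺] + K1K2/[H⁺]²) = 1/(1 + 10^+1.87 + 10^-0.27) = 0.01322
DIC = [CO2*]/α₀ = 9.258×10^-5 / 0.01322 = 7.01 mmol/L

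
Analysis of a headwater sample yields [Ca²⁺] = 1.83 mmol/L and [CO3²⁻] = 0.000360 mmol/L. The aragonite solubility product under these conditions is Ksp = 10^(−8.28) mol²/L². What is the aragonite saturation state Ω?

Ksp = 10^(−8.28) = 5.248×10^-9
Ω = [Ca²⁺][CO3²⁻]/Ksp = (1.83×10^-3)(0.000360×10^-3) / 5.248×10^-9 = 0.126

Ω = 0.126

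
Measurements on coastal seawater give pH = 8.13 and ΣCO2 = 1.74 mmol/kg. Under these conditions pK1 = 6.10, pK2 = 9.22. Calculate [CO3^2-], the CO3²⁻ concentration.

[CO3²⁻] = 0.130 mmol/kg

α₂ = 1 / (1 + [H⁺]/K2 + [H⁺]²/(K1K2)) = 1 / (1 + 10^+1.09 + 10^-0.94)
   = 1 / (1 + 12.303 + 0.11482) = 1/13.418 = 0.07453
[CO3²⁻] = α₂ × DIC = 0.07453 × 1.74 = 0.130 mmol/kg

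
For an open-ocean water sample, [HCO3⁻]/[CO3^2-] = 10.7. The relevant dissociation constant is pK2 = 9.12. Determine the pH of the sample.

pH = 8.09

From K2 = [H⁺][CO3^2-]/[HCO3⁻]:  pH = pK2 − log₁₀([HCO3⁻]/[CO3^2-])
log₁₀(10.7) = +1.029
pH = 9.12 − (+1.029) = 8.09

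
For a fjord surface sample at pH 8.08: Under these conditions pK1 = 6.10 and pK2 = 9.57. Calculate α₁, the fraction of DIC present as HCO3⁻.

α₁ = 1 / (1 + [H⁺]/K1 + K2/[H⁺]) = 1 / (1 + 10^-1.98 + 10^-1.49)
   = 1 / (1 + 0.010471 + 0.032359) = 1/1.0428 = 0.9589

α₁ = 0.959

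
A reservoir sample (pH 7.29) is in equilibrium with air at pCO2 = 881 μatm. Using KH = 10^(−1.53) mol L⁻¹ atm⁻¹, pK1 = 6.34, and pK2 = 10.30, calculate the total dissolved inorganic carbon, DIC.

[CO2*] = KH · pCO2 = 10^(−1.53) × 881×10^-6 = 2.600×10^-5 mol/L
α₀ = 1/(1 + K1/[H⁺] + K1K2/[H⁺]²) = 1/(1 + 10^+0.95 + 10^-2.06) = 0.1008
DIC = [CO2*]/α₀ = 2.600×10^-5 / 0.1008 = 0.258 mmol/L

DIC = 0.258 mmol/L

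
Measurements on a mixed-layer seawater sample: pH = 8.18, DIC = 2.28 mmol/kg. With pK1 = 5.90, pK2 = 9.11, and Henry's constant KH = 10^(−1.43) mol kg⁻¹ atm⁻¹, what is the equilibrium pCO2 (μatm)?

pCO2 = 287 μatm

α₀ = 1 / (1 + K1/[H⁺] + K1K2/[H⁺]²) = 1 / (1 + 10^+2.28 + 10^+1.35)
   = 1 / (1 + 190.55 + 22.387) = 1/213.93 = 0.004674
[CO2*] = α₀ × DIC = 0.004674 × 2.28 = 0.01066 mmol/kg = 10.66 μmol/kg
pCO2 = [CO2*]/KH = 1.066×10^-5 / 3.715×10^-2 = 287 μatm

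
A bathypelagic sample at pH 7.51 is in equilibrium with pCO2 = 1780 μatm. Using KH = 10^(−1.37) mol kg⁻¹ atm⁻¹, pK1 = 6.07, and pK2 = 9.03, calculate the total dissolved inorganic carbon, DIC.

[CO2*] = KH · pCO2 = 10^(−1.37) × 1780×10^-6 = 7.593×10^-5 mol/kg
α₀ = 1/(1 + K1/[H⁺] + K1K2/[H⁺]²) = 1/(1 + 10^+1.44 + 10^-0.08) = 0.03404
DIC = [CO2*]/α₀ = 7.593×10^-5 / 0.03404 = 2.23 mmol/kg

DIC = 2.23 mmol/kg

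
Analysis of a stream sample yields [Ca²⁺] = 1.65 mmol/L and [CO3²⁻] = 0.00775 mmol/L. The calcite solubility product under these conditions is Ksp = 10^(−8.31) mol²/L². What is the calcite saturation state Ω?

Ksp = 10^(−8.31) = 4.898×10^-9
Ω = [Ca²⁺][CO3²⁻]/Ksp = (1.65×10^-3)(0.00775×10^-3) / 4.898×10^-9 = 2.61

Ω = 2.61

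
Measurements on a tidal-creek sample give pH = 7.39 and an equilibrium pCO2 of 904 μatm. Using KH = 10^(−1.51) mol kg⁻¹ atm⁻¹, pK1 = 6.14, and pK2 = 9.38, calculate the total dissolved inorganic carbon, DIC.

DIC = 0.530 mmol/kg

[CO2*] = KH · pCO2 = 10^(−1.51) × 904×10^-6 = 2.794×10^-5 mol/kg
α₀ = 1/(1 + K1/[H⁺] + K1K2/[H⁺]²) = 1/(1 + 10^+1.25 + 10^-0.74) = 0.05273
DIC = [CO2*]/α₀ = 2.794×10^-5 / 0.05273 = 0.530 mmol/kg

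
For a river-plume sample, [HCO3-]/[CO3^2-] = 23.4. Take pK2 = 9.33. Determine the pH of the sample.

pH = 7.96

From K2 = [H⁺][CO3^2-]/[HCO3-]:  pH = pK2 − log₁₀([HCO3-]/[CO3^2-])
log₁₀(23.4) = +1.369
pH = 9.33 − (+1.369) = 7.96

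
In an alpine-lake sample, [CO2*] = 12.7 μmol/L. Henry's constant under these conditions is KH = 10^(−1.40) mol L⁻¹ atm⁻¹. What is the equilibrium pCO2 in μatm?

pCO2 = 319 μatm

KH = 10^(−1.40) = 3.981×10^-2 mol L⁻¹ atm⁻¹
pCO2 = [CO2*]/KH = 12.7×10^-6 / 3.981×10^-2 = 3.19×10^-4 atm = 319 μatm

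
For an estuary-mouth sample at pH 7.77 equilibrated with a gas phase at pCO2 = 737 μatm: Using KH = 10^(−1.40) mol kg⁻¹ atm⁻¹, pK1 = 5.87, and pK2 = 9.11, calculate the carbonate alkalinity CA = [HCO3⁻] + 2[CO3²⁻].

[CO2*] = KH · pCO2 = 10^(−1.40) × 737×10^-6 = 2.934×10^-5 mol/kg
α₀ = 1/(1 + K1/[H⁺] + K1K2/[H⁺]²) = 1/(1 + 10^+1.90 + 10^+0.56) = 0.01190
DIC = [CO2*]/α₀ = 2.934×10^-5 / 0.01190 = 2.466 mmol/kg
CA = (α₁ + 2α₂)·DIC = (0.9449 + 2×0.04319) × 2.466 = 2.54 mmol/kg

CA = 2.54 mmol/kg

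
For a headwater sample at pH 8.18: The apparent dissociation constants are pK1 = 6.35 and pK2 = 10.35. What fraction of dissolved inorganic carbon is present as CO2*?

α₀ = 0.0145

α₀ = 1 / (1 + K1/[H⁺] + K1K2/[H⁺]²) = 1 / (1 + 10^+1.83 + 10^-0.34)
   = 1 / (1 + 67.608 + 0.45709) = 1/69.065 = 0.01448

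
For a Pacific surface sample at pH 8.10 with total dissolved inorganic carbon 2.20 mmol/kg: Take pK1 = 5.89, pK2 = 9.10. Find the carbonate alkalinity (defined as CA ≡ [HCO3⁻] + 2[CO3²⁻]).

CA = [HCO3⁻] + 2[CO3²⁻] = (α₁ + 2α₂)·DIC
At pH 8.10: [H⁺]/K1 = 10^-2.21 = 0.0061660, K2/[H⁺] = 10^-1.00 = 0.10000
α₁ = 1/(1 + 0.0061660 + 0.10000) = 1/1.1062 = 0.9040; α₂ = α₁·K2/[H⁺] = 0.09040
α₁ + 2α₂ = 1.0848
CA = 1.0848 × 2.20 = 2.39 mmol/kg

CA = 2.39 mmol/kg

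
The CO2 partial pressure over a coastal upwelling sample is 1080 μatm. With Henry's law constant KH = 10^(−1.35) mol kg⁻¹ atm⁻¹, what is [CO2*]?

KH = 10^(−1.35) = 4.467×10^-2 mol kg⁻¹ atm⁻¹
[CO2*] = KH · pCO2 = 4.467×10^-2 × 1080×10^-6 atm = 4.82×10^-5 mol/kg

[CO2*] = 48.2 μmol/kg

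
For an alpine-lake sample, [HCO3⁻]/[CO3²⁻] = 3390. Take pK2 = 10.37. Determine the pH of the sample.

pH = 6.84

From K2 = [H⁺][CO3²⁻]/[HCO3⁻]:  pH = pK2 − log₁₀([HCO3⁻]/[CO3²⁻])
log₁₀(3390) = +3.530
pH = 10.37 − (+3.530) = 6.84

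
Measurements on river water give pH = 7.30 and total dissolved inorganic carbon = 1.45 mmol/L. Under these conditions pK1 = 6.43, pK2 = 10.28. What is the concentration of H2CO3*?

α₀ = 1 / (1 + K1/[H⁺] + K1K2/[H⁺]²) = 1 / (1 + 10^+0.87 + 10^-2.11)
   = 1 / (1 + 7.4131 + 0.0077625) = 1/8.4209 = 0.1188
[CO2*] = α₀ × DIC = 0.1188 × 1.45 = 0.172 mmol/L

[CO2*] = 0.172 mmol/L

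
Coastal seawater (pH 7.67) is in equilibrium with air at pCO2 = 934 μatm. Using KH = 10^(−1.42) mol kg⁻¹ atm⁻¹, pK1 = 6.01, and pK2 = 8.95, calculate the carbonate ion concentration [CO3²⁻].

[CO2*] = KH · pCO2 = 10^(−1.42) × 934×10^-6 = 3.551×10^-5 mol/kg
α₀ = 1/(1 + K1/[H⁺] + K1K2/[H⁺]²) = 1/(1 + 10^+1.66 + 10^+0.38) = 0.02036
DIC = [CO2*]/α₀ = 3.551×10^-5 / 0.02036 = 1.744 mmol/kg
[CO3²⁻] = α₂·DIC; α₂ = 0.04885, so [CO3²⁻] = 0.04885 × 1.744 = 0.0852 mmol/kg

[CO3²⁻] = 0.0852 mmol/kg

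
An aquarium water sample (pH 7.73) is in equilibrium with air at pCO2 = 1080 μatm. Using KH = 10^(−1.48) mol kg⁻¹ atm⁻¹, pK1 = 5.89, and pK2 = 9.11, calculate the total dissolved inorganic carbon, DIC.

[CO2*] = KH · pCO2 = 10^(−1.48) × 1080×10^-6 = 3.576×10^-5 mol/kg
α₀ = 1/(1 + K1/[H⁺] + K1K2/[H⁺]²) = 1/(1 + 10^+1.84 + 10^+0.46) = 0.01369
DIC = [CO2*]/α₀ = 3.576×10^-5 / 0.01369 = 2.61 mmol/kg

DIC = 2.61 mmol/kg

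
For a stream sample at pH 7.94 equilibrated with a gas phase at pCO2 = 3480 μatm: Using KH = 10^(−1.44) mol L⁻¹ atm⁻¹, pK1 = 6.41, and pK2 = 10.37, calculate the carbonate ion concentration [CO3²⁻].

[CO3²⁻] = 15.9 μmol/L

[CO2*] = KH · pCO2 = 10^(−1.44) × 3480×10^-6 = 1.264×10^-4 mol/L
α₀ = 1/(1 + K1/[H⁺] + K1K2/[H⁺]²) = 1/(1 + 10^+1.53 + 10^-0.90) = 0.02856
DIC = [CO2*]/α₀ = 1.264×10^-4 / 0.02856 = 4.424 mmol/L
[CO3²⁻] = α₂·DIC; α₂ = 0.003596, so [CO3²⁻] = 0.003596 × 4.424 = 0.0159 mmol/L = 15.9 μmol/L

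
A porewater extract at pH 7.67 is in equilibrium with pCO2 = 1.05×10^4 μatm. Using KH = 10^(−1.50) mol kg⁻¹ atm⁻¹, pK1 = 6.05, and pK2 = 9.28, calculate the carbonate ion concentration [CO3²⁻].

[CO3²⁻] = 0.340 mmol/kg

[CO2*] = KH · pCO2 = 10^(−1.50) × 1.05×10^4×10^-6 = 3.320×10^-4 mol/kg
α₀ = 1/(1 + K1/[H⁺] + K1K2/[H⁺]²) = 1/(1 + 10^+1.62 + 10^+0.01) = 0.02288
DIC = [CO2*]/α₀ = 3.320×10^-4 / 0.02288 = 14.51 mmol/kg
[CO3²⁻] = α₂·DIC; α₂ = 0.02341, so [CO3²⁻] = 0.02341 × 14.51 = 0.340 mmol/kg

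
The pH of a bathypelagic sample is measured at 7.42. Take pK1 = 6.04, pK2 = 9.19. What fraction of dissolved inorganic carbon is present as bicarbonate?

α₁ = 0.945

α₁ = 1 / (1 + [H⁺]/K1 + K2/[H⁺]) = 1 / (1 + 10^-1.38 + 10^-1.77)
   = 1 / (1 + 0.041687 + 0.016982) = 1/1.0587 = 0.9446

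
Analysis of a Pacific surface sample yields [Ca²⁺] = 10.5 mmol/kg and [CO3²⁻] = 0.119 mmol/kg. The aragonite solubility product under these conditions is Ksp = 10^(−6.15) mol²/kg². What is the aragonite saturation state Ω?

Ksp = 10^(−6.15) = 7.079×10^-7
Ω = [Ca²⁺][CO3²⁻]/Ksp = (10.5×10^-3)(0.119×10^-3) / 7.079×10^-7 = 1.76

Ω = 1.76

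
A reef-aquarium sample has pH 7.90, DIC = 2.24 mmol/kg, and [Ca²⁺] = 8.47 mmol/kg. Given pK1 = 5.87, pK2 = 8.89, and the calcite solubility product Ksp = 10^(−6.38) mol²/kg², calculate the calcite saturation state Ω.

α₂ = 1 / (1 + [H⁺]/K2 + [H⁺]²/(K1K2)) = 1 / (1 + 10^+0.99 + 10^-1.04)
   = 1 / (1 + 9.7724 + 0.091201) = 1/10.864 = 0.09205
[CO3²⁻] = α₂ × DIC = 0.09205 × 2.24 = 0.2062 mmol/kg
Ksp = 10^(−6.38) = 4.169×10^-7
Ω = [Ca²⁺][CO3²⁻]/Ksp = (8.47×10^-3)(2.062×10^-4) / 4.169×10^-7 = 4.19

Ω = 4.19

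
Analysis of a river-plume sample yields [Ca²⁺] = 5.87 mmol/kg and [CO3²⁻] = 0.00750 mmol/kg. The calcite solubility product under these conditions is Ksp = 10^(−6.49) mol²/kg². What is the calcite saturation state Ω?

Ω = 0.136

Ksp = 10^(−6.49) = 3.236×10^-7
Ω = [Ca²⁺][CO3²⁻]/Ksp = (5.87×10^-3)(0.00750×10^-3) / 3.236×10^-7 = 0.136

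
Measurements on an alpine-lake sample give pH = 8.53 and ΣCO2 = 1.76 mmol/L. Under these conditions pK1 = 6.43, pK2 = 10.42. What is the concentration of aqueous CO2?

[CO2*] = 13.7 μmol/L

α₀ = 1 / (1 + K1/[H⁺] + K1K2/[H⁺]²) = 1 / (1 + 10^+2.10 + 10^+0.21)
   = 1 / (1 + 125.89 + 1.6218) = 1/128.51 = 0.007781
[CO2*] = α₀ × DIC = 0.007781 × 1.76 = 0.0137 mmol/L = 13.7 μmol/L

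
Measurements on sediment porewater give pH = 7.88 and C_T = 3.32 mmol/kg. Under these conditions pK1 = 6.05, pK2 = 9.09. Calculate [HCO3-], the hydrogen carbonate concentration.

α₁ = 1 / (1 + [H⁺]/K1 + K2/[H⁺]) = 1 / (1 + 10^-1.83 + 10^-1.21)
   = 1 / (1 + 0.014791 + 0.061660) = 1/1.0765 = 0.9290
[HCO3⁻] = α₁ × DIC = 0.9290 × 3.32 = 3.08 mmol/kg

[HCO3⁻] = 3.08 mmol/kg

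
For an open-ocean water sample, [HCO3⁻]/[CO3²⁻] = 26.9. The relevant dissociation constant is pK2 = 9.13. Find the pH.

pH = 7.70

From K2 = [H⁺][CO3²⁻]/[HCO3⁻]:  pH = pK2 − log₁₀([HCO3⁻]/[CO3²⁻])
log₁₀(26.9) = +1.430
pH = 9.13 − (+1.430) = 7.70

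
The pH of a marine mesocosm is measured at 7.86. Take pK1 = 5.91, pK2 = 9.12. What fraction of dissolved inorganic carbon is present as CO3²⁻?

α₂ = 0.0515

α₂ = 1 / (1 + [H⁺]/K2 + [H⁺]²/(K1K2)) = 1 / (1 + 10^+1.26 + 10^-0.69)
   = 1 / (1 + 18.197 + 0.20417) = 1/19.401 = 0.05154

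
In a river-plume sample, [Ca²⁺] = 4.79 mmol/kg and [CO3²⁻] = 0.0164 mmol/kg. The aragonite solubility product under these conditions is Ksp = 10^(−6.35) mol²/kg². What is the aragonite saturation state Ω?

Ksp = 10^(−6.35) = 4.467×10^-7
Ω = [Ca²⁺][CO3²⁻]/Ksp = (4.79×10^-3)(0.0164×10^-3) / 4.467×10^-7 = 0.176

Ω = 0.176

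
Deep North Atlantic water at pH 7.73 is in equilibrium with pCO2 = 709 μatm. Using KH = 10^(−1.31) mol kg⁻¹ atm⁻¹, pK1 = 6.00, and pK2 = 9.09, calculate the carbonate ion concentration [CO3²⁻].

[CO2*] = KH · pCO2 = 10^(−1.31) × 709×10^-6 = 3.473×10^-5 mol/kg
α₀ = 1/(1 + K1/[H⁺] + K1K2/[H⁺]²) = 1/(1 + 10^+1.73 + 10^+0.37) = 0.01753
DIC = [CO2*]/α₀ = 3.473×10^-5 / 0.01753 = 1.981 mmol/kg
[CO3²⁻] = α₂·DIC; α₂ = 0.04109, so [CO3²⁻] = 0.04109 × 1.981 = 0.0814 mmol/kg

[CO3²⁻] = 0.0814 mmol/kg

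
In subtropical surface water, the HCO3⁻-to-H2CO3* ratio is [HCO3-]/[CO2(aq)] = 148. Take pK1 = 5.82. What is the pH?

pH = 7.99

From K1 = [H⁺][HCO3-]/[CO2(aq)]:  pH = pK1 + log₁₀([HCO3-]/[CO2(aq)])
log₁₀(148) = +2.170
pH = 5.82 + (+2.170) = 7.99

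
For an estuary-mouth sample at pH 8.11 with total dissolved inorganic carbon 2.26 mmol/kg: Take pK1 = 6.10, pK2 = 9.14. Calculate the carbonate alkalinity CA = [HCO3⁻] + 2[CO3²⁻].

CA = 2.43 mmol/kg

CA = [HCO3⁻] + 2[CO3²⁻] = (α₁ + 2α₂)·DIC
At pH 8.11: [H⁺]/K1 = 10^-2.01 = 0.0097724, K2/[H⁺] = 10^-1.03 = 0.093325
α₁ = 1/(1 + 0.0097724 + 0.093325) = 1/1.1031 = 0.9065; α₂ = α₁·K2/[H⁺] = 0.08460
α₁ + 2α₂ = 1.0757
CA = 1.0757 × 2.26 = 2.43 mmol/kg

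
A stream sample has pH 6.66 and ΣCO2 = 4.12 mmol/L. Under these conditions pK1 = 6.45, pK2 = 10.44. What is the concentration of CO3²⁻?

α₂ = 1 / (1 + [H⁺]/K2 + [H⁺]²/(K1K2)) = 1 / (1 + 10^+3.78 + 10^+3.57)
   = 1 / (1 + 6025.6 + 3715.4) = 1/9741.9 = 0.0001026
[CO3²⁻] = α₂ × DIC = 0.0001026 × 4.12 = 0.000423 mmol/L = 0.423 μmol/L

[CO3²⁻] = 0.423 μmol/L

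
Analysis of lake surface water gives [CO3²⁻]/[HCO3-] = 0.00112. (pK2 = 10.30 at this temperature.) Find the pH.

pH = 7.35

From K2 = [H⁺][CO3²⁻]/[HCO3-]:  pH = pK2 + log₁₀([CO3²⁻]/[HCO3-])
log₁₀(0.00112) = -2.951
pH = 10.30 + (-2.951) = 7.35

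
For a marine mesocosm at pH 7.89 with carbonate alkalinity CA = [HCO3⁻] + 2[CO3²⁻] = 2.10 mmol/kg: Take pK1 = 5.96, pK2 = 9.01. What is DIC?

DIC = 1.98 mmol/kg

CA = [HCO3⁻] + 2[CO3²⁻] = (α₁ + 2α₂)·DIC
At pH 7.89: [H⁺]/K1 = 10^-1.93 = 0.011749, K2/[H⁺] = 10^-1.12 = 0.075858
α₁ = 1/(1 + 0.011749 + 0.075858) = 1/1.0876 = 0.9194; α₂ = α₁·K2/[H⁺] = 0.06975
α₁ + 2α₂ = 1.0589
DIC = CA / (α₁ + 2α₂) = 2.10 / 1.0589 = 1.98 mmol/kg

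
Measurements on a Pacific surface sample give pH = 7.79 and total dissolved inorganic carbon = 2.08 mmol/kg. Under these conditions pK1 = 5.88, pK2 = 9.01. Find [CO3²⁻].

[CO3²⁻] = 0.117 mmol/kg

α₂ = 1 / (1 + [H⁺]/K2 + [H⁺]²/(K1K2)) = 1 / (1 + 10^+1.22 + 10^-0.69)
   = 1 / (1 + 16.596 + 0.20417) = 1/17.800 = 0.05618
[CO3²⁻] = α₂ × DIC = 0.05618 × 2.08 = 0.117 mmol/kg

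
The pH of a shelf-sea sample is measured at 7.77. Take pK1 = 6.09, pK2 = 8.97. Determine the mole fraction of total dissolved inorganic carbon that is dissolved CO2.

α₀ = 1 / (1 + K1/[H⁺] + K1K2/[H⁺]²) = 1 / (1 + 10^+1.68 + 10^+0.48)
   = 1 / (1 + 47.863 + 3.0200) = 1/51.883 = 0.01927

α₀ = 0.0193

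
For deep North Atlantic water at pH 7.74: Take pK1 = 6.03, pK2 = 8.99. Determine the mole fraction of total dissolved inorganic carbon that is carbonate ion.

α₂ = 0.0523

α₂ = 1 / (1 + [H⁺]/K2 + [H⁺]²/(K1K2)) = 1 / (1 + 10^+1.25 + 10^-0.46)
   = 1 / (1 + 17.783 + 0.34674) = 1/19.130 = 0.05228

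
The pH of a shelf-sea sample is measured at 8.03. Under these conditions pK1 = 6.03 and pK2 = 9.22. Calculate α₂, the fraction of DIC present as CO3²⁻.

α₂ = 1 / (1 + [H⁺]/K2 + [H⁺]²/(K1K2)) = 1 / (1 + 10^+1.19 + 10^-0.81)
   = 1 / (1 + 15.488 + 0.15488) = 1/16.643 = 0.06009

α₂ = 0.0601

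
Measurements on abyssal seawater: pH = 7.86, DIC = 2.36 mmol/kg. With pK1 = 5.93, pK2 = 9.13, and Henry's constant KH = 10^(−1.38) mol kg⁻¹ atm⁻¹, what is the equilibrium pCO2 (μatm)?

α₀ = 1 / (1 + K1/[H⁺] + K1K2/[H⁺]²) = 1 / (1 + 10^+1.93 + 10^+0.66)
   = 1 / (1 + 85.114 + 4.5709) = 1/90.685 = 0.01103
[CO2*] = α₀ × DIC = 0.01103 × 2.36 = 0.02602 mmol/kg
pCO2 = [CO2*]/KH = 2.602×10^-5 / 4.169×10^-2 = 624 μatm

pCO2 = 624 μatm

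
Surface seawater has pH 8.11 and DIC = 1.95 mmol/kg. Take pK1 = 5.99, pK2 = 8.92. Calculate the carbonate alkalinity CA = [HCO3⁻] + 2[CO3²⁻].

CA = 2.20 mmol/kg

CA = [HCO3⁻] + 2[CO3²⁻] = (α₁ + 2α₂)·DIC
At pH 8.11: [H⁺]/K1 = 10^-2.12 = 0.0075858, K2/[H⁺] = 10^-0.81 = 0.15488
α₁ = 1/(1 + 0.0075858 + 0.15488) = 1/1.1625 = 0.8602; α₂ = α₁·K2/[H⁺] = 0.1332
α₁ + 2α₂ = 1.1267
CA = 1.1267 × 1.95 = 2.20 mmol/kg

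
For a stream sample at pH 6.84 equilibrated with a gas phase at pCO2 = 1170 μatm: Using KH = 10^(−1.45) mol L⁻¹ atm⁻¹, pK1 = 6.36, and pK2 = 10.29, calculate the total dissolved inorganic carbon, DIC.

DIC = 0.167 mmol/L

[CO2*] = KH · pCO2 = 10^(−1.45) × 1170×10^-6 = 4.151×10^-5 mol/L
α₀ = 1/(1 + K1/[H⁺] + K1K2/[H⁺]²) = 1/(1 + 10^+0.48 + 10^-2.97) = 0.2487
DIC = [CO2*]/α₀ = 4.151×10^-5 / 0.2487 = 0.167 mmol/L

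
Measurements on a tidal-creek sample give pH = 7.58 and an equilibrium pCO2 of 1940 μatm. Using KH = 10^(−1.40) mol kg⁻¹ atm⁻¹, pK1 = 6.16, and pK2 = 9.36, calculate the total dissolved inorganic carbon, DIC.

[CO2*] = KH · pCO2 = 10^(−1.40) × 1940×10^-6 = 7.723×10^-5 mol/kg
α₀ = 1/(1 + K1/[H⁺] + K1K2/[H⁺]²) = 1/(1 + 10^+1.42 + 10^-0.36) = 0.03605
DIC = [CO2*]/α₀ = 7.723×10^-5 / 0.03605 = 2.14 mmol/kg

DIC = 2.14 mmol/kg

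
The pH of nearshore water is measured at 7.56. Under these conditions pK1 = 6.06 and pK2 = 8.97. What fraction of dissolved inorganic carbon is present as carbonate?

α₂ = 1 / (1 + [H⁺]/K2 + [H⁺]²/(K1K2)) = 1 / (1 + 10^+1.41 + 10^-0.09)
   = 1 / (1 + 25.704 + 0.81283) = 1/27.517 = 0.03634

α₂ = 0.0363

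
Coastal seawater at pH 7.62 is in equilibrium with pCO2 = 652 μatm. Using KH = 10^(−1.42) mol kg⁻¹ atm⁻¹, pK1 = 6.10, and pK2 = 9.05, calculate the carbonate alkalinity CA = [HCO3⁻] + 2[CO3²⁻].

[CO2*] = KH · pCO2 = 10^(−1.42) × 652×10^-6 = 2.479×10^-5 mol/kg
α₀ = 1/(1 + K1/[H⁺] + K1K2/[H⁺]²) = 1/(1 + 10^+1.52 + 10^+0.09) = 0.02829
DIC = [CO2*]/α₀ = 2.479×10^-5 / 0.02829 = 0.8761 mmol/kg
CA = (α₁ + 2α₂)·DIC = (0.9369 + 2×0.03481) × 0.8761 = 0.882 mmol/kg

CA = 0.882 mmol/kg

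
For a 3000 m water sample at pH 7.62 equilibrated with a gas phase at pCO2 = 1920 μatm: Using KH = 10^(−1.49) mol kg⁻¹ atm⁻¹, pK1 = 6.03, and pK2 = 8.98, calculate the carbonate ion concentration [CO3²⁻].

[CO3²⁻] = 0.106 mmol/kg

[CO2*] = KH · pCO2 = 10^(−1.49) × 1920×10^-6 = 6.213×10^-5 mol/kg
α₀ = 1/(1 + K1/[H⁺] + K1K2/[H⁺]²) = 1/(1 + 10^+1.59 + 10^+0.23) = 0.02404
DIC = [CO2*]/α₀ = 6.213×10^-5 / 0.02404 = 2.585 mmol/kg
[CO3²⁻] = α₂·DIC; α₂ = 0.04082, so [CO3²⁻] = 0.04082 × 2.585 = 0.106 mmol/kg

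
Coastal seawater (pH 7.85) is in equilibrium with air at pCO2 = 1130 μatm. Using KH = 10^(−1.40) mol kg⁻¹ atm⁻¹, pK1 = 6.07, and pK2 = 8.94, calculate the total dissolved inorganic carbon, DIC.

[CO2*] = KH · pCO2 = 10^(−1.40) × 1130×10^-6 = 4.499×10^-5 mol/kg
α₀ = 1/(1 + K1/[H⁺] + K1K2/[H⁺]²) = 1/(1 + 10^+1.78 + 10^+0.69) = 0.01512
DIC = [CO2*]/α₀ = 4.499×10^-5 / 0.01512 = 2.98 mmol/kg

DIC = 2.98 mmol/kg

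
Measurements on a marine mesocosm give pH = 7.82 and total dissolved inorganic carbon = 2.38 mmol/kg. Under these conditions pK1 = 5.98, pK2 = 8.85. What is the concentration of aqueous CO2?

[CO2*] = 0.0311 mmol/kg

α₀ = 1 / (1 + K1/[H⁺] + K1K2/[H⁺]²) = 1 / (1 + 10^+1.84 + 10^+0.81)
   = 1 / (1 + 69.183 + 6.4565) = 1/76.640 = 0.01305
[CO2*] = α₀ × DIC = 0.01305 × 2.38 = 0.0311 mmol/kg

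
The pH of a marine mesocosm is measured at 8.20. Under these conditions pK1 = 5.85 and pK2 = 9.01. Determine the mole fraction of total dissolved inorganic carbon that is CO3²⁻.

α₂ = 0.134

α₂ = 1 / (1 + [H⁺]/K2 + [H⁺]²/(K1K2)) = 1 / (1 + 10^+0.81 + 10^-1.54)
   = 1 / (1 + 6.4565 + 0.028840) = 1/7.4854 = 0.1336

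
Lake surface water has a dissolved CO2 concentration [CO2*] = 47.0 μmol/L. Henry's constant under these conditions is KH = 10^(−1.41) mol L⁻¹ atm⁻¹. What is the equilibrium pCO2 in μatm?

pCO2 = 1210 μatm

KH = 10^(−1.41) = 3.890×10^-2 mol L⁻¹ atm⁻¹
pCO2 = [CO2*]/KH = 47.0×10^-6 / 3.890×10^-2 = 1.21×10^-3 atm = 1210 μatm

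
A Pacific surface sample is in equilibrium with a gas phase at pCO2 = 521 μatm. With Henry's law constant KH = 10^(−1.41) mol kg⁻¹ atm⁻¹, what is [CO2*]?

KH = 10^(−1.41) = 3.890×10^-2 mol kg⁻¹ atm⁻¹
[CO2*] = KH · pCO2 = 3.890×10^-2 × 521×10^-6 atm = 2.03×10^-5 mol/kg

[CO2*] = 20.3 μmol/kg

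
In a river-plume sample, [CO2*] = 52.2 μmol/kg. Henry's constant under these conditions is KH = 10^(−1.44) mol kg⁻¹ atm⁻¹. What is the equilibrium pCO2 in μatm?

pCO2 = 1440 μatm

KH = 10^(−1.44) = 3.631×10^-2 mol kg⁻¹ atm⁻¹
pCO2 = [CO2*]/KH = 52.2×10^-6 / 3.631×10^-2 = 1.44×10^-3 atm = 1440 μatm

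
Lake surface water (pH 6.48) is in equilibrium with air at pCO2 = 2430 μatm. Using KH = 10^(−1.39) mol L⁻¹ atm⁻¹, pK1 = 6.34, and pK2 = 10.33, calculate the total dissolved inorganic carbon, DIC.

[CO2*] = KH · pCO2 = 10^(−1.39) × 2430×10^-6 = 9.899×10^-5 mol/L
α₀ = 1/(1 + K1/[H⁺] + K1K2/[H⁺]²) = 1/(1 + 10^+0.14 + 10^-3.71) = 0.4201
DIC = [CO2*]/α₀ = 9.899×10^-5 / 0.4201 = 0.236 mmol/L

DIC = 0.236 mmol/L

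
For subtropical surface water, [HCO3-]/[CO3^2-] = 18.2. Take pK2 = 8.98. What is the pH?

From K2 = [H⁺][CO3^2-]/[HCO3-]:  pH = pK2 − log₁₀([HCO3-]/[CO3^2-])
log₁₀(18.2) = +1.260
pH = 8.98 − (+1.260) = 7.72

pH = 7.72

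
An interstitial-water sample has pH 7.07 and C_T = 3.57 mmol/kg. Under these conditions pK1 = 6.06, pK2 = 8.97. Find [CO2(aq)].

α₀ = 1 / (1 + K1/[H⁺] + K1K2/[H⁺]²) = 1 / (1 + 10^+1.01 + 10^-0.89)
   = 1 / (1 + 10.233 + 0.12882) = 1/11.362 = 0.08801
[CO2*] = α₀ × DIC = 0.08801 × 3.57 = 0.314 mmol/kg

[CO2*] = 0.314 mmol/kg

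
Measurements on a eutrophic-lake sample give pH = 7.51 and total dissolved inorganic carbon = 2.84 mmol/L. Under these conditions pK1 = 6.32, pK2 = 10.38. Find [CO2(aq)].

α₀ = 1 / (1 + K1/[H⁺] + K1K2/[H⁺]²) = 1 / (1 + 10^+1.19 + 10^-1.68)
   = 1 / (1 + 15.488 + 0.020893) = 1/16.509 = 0.06057
[CO2*] = α₀ × DIC = 0.06057 × 2.84 = 0.172 mmol/L

[CO2*] = 0.172 mmol/L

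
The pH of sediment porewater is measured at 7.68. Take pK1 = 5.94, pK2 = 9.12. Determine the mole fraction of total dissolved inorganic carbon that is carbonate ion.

α₂ = 0.0344

α₂ = 1 / (1 + [H⁺]/K2 + [H⁺]²/(K1K2)) = 1 / (1 + 10^+1.44 + 10^-0.30)
   = 1 / (1 + 27.542 + 0.50119) = 1/29.043 = 0.03443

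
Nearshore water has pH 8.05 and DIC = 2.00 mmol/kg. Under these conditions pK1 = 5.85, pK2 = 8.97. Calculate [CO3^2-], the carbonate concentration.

α₂ = 1 / (1 + [H⁺]/K2 + [H⁺]²/(K1K2)) = 1 / (1 + 10^+0.92 + 10^-1.28)
   = 1 / (1 + 8.3176 + 0.052481) = 1/9.3701 = 0.1067
[CO3²⁻] = α₂ × DIC = 0.1067 × 2.00 = 0.213 mmol/kg

[CO3²⁻] = 0.213 mmol/kg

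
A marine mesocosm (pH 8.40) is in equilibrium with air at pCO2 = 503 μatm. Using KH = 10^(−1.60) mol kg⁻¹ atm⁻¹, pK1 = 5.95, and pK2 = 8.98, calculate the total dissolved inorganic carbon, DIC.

[CO2*] = KH · pCO2 = 10^(−1.60) × 503×10^-6 = 1.263×10^-5 mol/kg
α₀ = 1/(1 + K1/[H⁺] + K1K2/[H⁺]²) = 1/(1 + 10^+2.45 + 10^+1.87) = 0.002801
DIC = [CO2*]/α₀ = 1.263×10^-5 / 0.002801 = 4.51 mmol/kg

DIC = 4.51 mmol/kg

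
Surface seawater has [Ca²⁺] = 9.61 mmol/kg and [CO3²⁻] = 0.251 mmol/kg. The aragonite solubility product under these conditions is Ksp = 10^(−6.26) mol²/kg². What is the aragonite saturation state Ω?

Ω = 4.39

Ksp = 10^(−6.26) = 5.495×10^-7
Ω = [Ca²⁺][CO3²⁻]/Ksp = (9.61×10^-3)(0.251×10^-3) / 5.495×10^-7 = 4.39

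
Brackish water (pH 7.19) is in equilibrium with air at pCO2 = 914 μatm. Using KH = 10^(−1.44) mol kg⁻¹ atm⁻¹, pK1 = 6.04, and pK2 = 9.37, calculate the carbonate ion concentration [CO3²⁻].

[CO3²⁻] = 3.10 μmol/kg

[CO2*] = KH · pCO2 = 10^(−1.44) × 914×10^-6 = 3.319×10^-5 mol/kg
α₀ = 1/(1 + K1/[H⁺] + K1K2/[H⁺]²) = 1/(1 + 10^+1.15 + 10^-1.03) = 0.06571
DIC = [CO2*]/α₀ = 3.319×10^-5 / 0.06571 = 0.5050 mmol/kg
[CO3²⁻] = α₂·DIC; α₂ = 0.006132, so [CO3²⁻] = 0.006132 × 0.5050 = 0.00310 mmol/kg = 3.10 μmol/kg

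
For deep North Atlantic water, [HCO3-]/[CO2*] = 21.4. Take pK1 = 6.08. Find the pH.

From K1 = [H⁺][HCO3-]/[CO2*]:  pH = pK1 + log₁₀([HCO3-]/[CO2*])
log₁₀(21.4) = +1.330
pH = 6.08 + (+1.330) = 7.41

pH = 7.41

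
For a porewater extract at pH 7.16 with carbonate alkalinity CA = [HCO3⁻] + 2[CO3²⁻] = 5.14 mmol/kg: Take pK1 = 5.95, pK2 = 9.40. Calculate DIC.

CA = [HCO3⁻] + 2[CO3²⁻] = (α₁ + 2α₂)·DIC
At pH 7.16: [H⁺]/K1 = 10^-1.21 = 0.061660, K2/[H⁺] = 10^-2.24 = 0.0057544
α₁ = 1/(1 + 0.061660 + 0.0057544) = 1/1.0674 = 0.9368; α₂ = α₁·K2/[H⁺] = 0.005391
α₁ + 2α₂ = 0.9476
DIC = CA / (α₁ + 2α₂) = 5.14 / 0.9476 = 5.42 mmol/kg

DIC = 5.42 mmol/kg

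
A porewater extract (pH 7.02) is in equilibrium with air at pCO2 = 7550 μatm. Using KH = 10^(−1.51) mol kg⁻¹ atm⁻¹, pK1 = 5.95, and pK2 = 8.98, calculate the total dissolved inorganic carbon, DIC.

DIC = 3.00 mmol/kg

[CO2*] = KH · pCO2 = 10^(−1.51) × 7550×10^-6 = 2.333×10^-4 mol/kg
α₀ = 1/(1 + K1/[H⁺] + K1K2/[H⁺]²) = 1/(1 + 10^+1.07 + 10^-0.89) = 0.07765
DIC = [CO2*]/α₀ = 2.333×10^-4 / 0.07765 = 3.00 mmol/kg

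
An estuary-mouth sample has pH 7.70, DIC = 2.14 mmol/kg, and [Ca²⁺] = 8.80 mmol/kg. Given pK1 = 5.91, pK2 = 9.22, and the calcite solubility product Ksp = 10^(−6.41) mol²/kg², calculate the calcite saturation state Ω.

α₂ = 1 / (1 + [H⁺]/K2 + [H⁺]²/(K1K2)) = 1 / (1 + 10^+1.52 + 10^-0.27)
   = 1 / (1 + 33.113 + 0.53703) = 1/34.650 = 0.02886
[CO3²⁻] = α₂ × DIC = 0.02886 × 2.14 = 0.06176 mmol/kg
Ksp = 10^(−6.41) = 3.890×10^-7
Ω = [Ca²⁺][CO3²⁻]/Ksp = (8.80×10^-3)(6.176×10^-5) / 3.890×10^-7 = 1.40

Ω = 1.40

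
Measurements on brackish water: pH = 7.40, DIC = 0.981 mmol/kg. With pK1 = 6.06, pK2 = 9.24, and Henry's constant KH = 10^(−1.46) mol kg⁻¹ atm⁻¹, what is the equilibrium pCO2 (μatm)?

α₀ = 1 / (1 + K1/[H⁺] + K1K2/[H⁺]²) = 1 / (1 + 10^+1.34 + 10^-0.50)
   = 1 / (1 + 21.878 + 0.31623) = 1/23.194 = 0.04311
[CO2*] = α₀ × DIC = 0.04311 × 0.981 = 0.04230 mmol/kg
pCO2 = [CO2*]/KH = 4.230×10^-5 / 3.467×10^-2 = 1220 μatm

pCO2 = 1220 μatm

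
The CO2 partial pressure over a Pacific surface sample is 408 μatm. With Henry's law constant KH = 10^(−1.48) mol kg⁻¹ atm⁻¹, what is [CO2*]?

KH = 10^(−1.48) = 3.311×10^-2 mol kg⁻¹ atm⁻¹
[CO2*] = KH · pCO2 = 3.311×10^-2 × 408×10^-6 atm = 1.35×10^-5 mol/kg

[CO2*] = 13.5 μmol/kg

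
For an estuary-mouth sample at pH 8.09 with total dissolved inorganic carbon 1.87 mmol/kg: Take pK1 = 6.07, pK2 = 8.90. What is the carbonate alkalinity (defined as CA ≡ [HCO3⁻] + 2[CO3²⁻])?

CA = [HCO3⁻] + 2[CO3²⁻] = (α₁ + 2α₂)·DIC
At pH 8.09: [H⁺]/K1 = 10^-2.02 = 0.0095499, K2/[H⁺] = 10^-0.81 = 0.15488
α₁ = 1/(1 + 0.0095499 + 0.15488) = 1/1.1644 = 0.8588; α₂ = α₁·K2/[H⁺] = 0.1330
α₁ + 2α₂ = 1.1248
CA = 1.1248 × 1.87 = 2.10 mmol/kg

CA = 2.10 mmol/kg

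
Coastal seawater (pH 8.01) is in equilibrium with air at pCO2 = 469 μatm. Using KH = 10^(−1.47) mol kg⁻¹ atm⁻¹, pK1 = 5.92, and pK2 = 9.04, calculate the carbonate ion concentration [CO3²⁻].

[CO3²⁻] = 0.182 mmol/kg

[CO2*] = KH · pCO2 = 10^(−1.47) × 469×10^-6 = 1.589×10^-5 mol/kg
α₀ = 1/(1 + K1/[H⁺] + K1K2/[H⁺]²) = 1/(1 + 10^+2.09 + 10^+1.06) = 0.007380
DIC = [CO2*]/α₀ = 1.589×10^-5 / 0.007380 = 2.153 mmol/kg
[CO3²⁻] = α₂·DIC; α₂ = 0.08473, so [CO3²⁻] = 0.08473 × 2.153 = 0.182 mmol/kg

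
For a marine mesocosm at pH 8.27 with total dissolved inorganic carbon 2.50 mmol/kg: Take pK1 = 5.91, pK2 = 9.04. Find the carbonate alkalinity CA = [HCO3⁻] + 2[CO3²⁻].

CA = [HCO3⁻] + 2[CO3²⁻] = (α₁ + 2α₂)·DIC
At pH 8.27: [H⁺]/K1 = 10^-2.36 = 0.0043652, K2/[H⁺] = 10^-0.77 = 0.16982
α₁ = 1/(1 + 0.0043652 + 0.16982) = 1/1.1742 = 0.8517; α₂ = α₁·K2/[H⁺] = 0.1446
α₁ + 2α₂ = 1.1409
CA = 1.1409 × 2.50 = 2.85 mmol/kg

CA = 2.85 mmol/kg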